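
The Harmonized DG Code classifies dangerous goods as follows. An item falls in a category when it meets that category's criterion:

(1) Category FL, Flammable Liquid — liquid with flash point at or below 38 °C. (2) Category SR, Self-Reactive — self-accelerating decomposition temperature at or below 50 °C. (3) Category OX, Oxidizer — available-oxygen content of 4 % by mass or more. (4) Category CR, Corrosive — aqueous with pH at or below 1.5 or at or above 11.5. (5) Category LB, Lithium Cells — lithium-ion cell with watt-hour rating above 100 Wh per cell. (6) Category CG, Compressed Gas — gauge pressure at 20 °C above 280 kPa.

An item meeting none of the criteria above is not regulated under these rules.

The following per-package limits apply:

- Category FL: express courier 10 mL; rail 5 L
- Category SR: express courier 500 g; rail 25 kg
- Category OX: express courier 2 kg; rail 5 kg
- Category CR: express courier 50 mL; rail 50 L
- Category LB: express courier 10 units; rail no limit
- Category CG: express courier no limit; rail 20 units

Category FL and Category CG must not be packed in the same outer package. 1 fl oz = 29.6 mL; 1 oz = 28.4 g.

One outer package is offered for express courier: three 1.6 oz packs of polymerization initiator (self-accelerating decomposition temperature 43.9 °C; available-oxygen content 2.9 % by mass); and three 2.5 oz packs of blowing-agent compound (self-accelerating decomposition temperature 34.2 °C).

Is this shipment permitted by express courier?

Yes

Polymerization initiator: self-accelerating decomposition temperature 43.9 °C ≤ 50 °C → Category SR (Self-Reactive).
Self-accelerating decomposition temperature 34.2 °C meets the Category SR criterion (Self-Reactive), so the blowing-agent compound is Category SR.
Total Category SR: (three 1.6 oz packs = 136.32 g) + (three 2.5 oz packs = 213 g) = 349.32 g.
That is within the Category SR express courier limit of 500 g.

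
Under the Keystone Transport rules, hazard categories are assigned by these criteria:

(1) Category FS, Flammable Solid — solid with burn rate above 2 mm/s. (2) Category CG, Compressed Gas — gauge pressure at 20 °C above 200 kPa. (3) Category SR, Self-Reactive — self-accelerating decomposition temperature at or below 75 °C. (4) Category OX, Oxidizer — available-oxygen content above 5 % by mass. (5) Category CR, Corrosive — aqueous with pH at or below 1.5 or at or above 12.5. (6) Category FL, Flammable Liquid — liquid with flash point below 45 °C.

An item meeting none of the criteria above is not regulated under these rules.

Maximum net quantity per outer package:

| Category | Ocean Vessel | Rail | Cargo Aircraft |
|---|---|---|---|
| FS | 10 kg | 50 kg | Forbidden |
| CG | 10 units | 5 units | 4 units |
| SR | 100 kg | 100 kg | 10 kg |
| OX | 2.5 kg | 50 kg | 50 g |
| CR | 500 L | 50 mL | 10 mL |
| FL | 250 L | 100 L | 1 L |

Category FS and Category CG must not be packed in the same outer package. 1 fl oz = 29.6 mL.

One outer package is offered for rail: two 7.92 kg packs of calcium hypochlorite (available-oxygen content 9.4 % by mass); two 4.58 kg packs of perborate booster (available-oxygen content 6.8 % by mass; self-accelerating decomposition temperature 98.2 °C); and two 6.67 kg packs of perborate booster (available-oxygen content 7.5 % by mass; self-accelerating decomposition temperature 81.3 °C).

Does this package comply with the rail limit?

The calcium hypochlorite has available-oxygen content 9.4 % by mass, which is > 5 % by mass, so it is Category OX (Oxidizer).
Available-oxygen content 6.8 % by mass meets the Category OX criterion (Oxidizer), so the perborate booster is Category OX.
Perborate booster: available-oxygen content 7.5 % by mass > 5 % by mass → Category OX (Oxidizer).
Category OX net quantity: (two 7.92 kg packs = 15.84 kg) + (two 4.58 kg packs = 9.16 kg) + (two 6.67 kg packs = 13.34 kg) = 38.34 kg.
38.34 kg ≤ 50 kg (rail limit, Category OX) — within limit.

Yes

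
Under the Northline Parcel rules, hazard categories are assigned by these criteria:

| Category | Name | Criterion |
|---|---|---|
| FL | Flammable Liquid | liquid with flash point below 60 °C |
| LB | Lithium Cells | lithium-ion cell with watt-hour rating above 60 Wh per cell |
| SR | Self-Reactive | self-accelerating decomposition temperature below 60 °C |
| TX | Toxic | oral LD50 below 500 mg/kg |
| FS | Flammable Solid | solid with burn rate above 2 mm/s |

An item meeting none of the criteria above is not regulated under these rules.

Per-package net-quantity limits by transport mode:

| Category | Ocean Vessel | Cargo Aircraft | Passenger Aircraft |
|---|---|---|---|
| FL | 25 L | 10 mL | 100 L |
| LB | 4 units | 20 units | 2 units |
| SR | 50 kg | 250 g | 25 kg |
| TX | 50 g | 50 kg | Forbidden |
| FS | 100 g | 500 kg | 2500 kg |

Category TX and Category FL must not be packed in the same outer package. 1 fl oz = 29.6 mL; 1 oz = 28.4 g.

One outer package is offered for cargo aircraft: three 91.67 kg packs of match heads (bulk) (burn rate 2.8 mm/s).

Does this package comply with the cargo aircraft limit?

With burn rate 2.8 mm/s (> 2 mm/s), the match heads (bulk) fall in Category FS.
Category FS quantity: three 91.67 kg packs = 275.01 kg.
275.01 kg ≤ 500 kg (cargo aircraft limit, Category FS) — within limit.

Yes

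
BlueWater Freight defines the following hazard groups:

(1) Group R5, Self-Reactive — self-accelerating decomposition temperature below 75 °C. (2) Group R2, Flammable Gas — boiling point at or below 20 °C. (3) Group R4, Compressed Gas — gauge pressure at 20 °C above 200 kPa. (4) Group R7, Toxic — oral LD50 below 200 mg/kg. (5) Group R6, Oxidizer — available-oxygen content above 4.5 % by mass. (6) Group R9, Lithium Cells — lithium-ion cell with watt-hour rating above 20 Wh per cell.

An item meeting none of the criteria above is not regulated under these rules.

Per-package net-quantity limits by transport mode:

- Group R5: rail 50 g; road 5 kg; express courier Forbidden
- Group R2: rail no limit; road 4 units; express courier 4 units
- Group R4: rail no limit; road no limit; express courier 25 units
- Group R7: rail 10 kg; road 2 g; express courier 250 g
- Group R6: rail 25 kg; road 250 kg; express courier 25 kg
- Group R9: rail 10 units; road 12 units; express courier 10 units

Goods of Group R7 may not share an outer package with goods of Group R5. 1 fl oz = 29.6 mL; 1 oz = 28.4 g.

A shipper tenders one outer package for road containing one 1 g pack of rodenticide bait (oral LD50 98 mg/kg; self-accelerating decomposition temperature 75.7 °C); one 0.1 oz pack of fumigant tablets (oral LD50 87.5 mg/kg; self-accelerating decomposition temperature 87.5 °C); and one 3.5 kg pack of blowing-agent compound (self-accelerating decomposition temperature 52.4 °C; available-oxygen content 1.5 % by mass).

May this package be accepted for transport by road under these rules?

Oral LD50 98 mg/kg meets the Group R7 criterion (Toxic), so the rodenticide bait is Group R7.
Fumigant tablets: oral LD50 87.5 mg/kg < 200 mg/kg → Group R7 (Toxic).
Self-accelerating decomposition temperature 52.4 °C meets the Group R5 criterion (Self-Reactive), so the blowing-agent compound is Group R5.
Total Group R7: 1 g + (one 0.1 oz pack = 2.84 g) = 3.84 g.
3.84 g exceeds the road limit of 2 g for Group R7.
Group R5 quantity: 3.5 kg.
That is within the Group R5 road limit of 5 kg.
Group R7 and Group R5 may not share an outer package.

No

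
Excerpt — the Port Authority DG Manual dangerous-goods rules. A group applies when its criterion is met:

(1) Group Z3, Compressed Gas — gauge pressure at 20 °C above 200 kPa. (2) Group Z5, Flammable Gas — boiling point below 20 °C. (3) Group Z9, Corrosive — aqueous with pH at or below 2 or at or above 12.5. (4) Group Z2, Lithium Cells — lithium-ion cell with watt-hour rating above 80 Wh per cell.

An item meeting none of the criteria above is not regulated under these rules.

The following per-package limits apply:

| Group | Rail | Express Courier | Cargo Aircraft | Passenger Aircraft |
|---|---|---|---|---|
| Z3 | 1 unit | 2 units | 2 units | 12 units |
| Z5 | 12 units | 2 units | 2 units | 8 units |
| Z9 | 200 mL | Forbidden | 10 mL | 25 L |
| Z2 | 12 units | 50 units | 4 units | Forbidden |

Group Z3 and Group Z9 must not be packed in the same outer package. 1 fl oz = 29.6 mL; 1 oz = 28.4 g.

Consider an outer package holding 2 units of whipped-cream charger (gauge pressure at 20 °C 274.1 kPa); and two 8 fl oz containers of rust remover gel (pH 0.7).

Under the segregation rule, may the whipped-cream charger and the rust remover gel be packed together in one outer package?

No

With gauge pressure at 20 °C 274.1 kPa (> 200 kPa), the whipped-cream charger falls in Group Z3.
The rust remover gel has pH 0.7, which is ≤ 2, so it is Group Z9 (Corrosive).
Group Z3 and Group Z9 may not share an outer package.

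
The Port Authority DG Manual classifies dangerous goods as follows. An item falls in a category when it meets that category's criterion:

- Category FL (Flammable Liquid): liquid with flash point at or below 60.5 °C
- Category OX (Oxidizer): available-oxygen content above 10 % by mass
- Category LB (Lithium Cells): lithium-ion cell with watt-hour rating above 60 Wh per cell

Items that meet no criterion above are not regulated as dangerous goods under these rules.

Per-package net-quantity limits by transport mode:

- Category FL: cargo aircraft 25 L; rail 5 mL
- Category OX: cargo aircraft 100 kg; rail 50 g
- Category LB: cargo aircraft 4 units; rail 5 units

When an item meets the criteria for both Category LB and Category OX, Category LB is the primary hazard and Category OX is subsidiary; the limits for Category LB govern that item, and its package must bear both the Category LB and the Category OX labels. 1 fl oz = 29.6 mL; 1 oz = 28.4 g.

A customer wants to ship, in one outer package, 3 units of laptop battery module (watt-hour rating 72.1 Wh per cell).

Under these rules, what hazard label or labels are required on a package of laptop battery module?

With watt-hour rating 72.1 Wh per cell (> 60 Wh per cell), the laptop battery module falls in Category LB.
Only the Category LB label is required.

Category LB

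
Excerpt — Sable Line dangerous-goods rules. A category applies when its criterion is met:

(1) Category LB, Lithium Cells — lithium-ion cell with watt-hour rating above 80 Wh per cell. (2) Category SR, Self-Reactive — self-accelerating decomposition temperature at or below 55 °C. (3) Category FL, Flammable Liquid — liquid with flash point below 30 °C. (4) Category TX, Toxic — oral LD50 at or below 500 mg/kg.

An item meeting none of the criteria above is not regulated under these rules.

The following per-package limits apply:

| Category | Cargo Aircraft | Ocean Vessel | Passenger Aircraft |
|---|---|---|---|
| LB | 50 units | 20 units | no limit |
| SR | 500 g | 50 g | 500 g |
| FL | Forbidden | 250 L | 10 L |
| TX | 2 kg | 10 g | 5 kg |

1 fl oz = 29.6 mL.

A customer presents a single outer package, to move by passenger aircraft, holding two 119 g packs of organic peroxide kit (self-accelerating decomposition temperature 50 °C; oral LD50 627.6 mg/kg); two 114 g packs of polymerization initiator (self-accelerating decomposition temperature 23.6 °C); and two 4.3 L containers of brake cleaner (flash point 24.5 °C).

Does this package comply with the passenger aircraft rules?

With self-accelerating decomposition temperature 50 °C (≤ 55 °C), the organic peroxide kit falls in Category SR.
The polymerization initiator has self-accelerating decomposition temperature 23.6 °C, which is ≤ 55 °C, so it is Category SR (Self-Reactive).
Flash point 24.5 °C meets the Category FL criterion (Flammable Liquid), so the brake cleaner is Category FL.
Category SR net quantity: (two 119 g packs = 238 g) + (two 114 g packs = 228 g) = 466 g.
That is within the Category SR passenger aircraft limit of 500 g.
Category FL quantity: two 4.3 L containers = 8.6 L.
8.6 L is within the passenger aircraft limit of 10 L for Category FL.
Every hazard category is within its passenger aircraft limit and no segregation rule is violated.

Yes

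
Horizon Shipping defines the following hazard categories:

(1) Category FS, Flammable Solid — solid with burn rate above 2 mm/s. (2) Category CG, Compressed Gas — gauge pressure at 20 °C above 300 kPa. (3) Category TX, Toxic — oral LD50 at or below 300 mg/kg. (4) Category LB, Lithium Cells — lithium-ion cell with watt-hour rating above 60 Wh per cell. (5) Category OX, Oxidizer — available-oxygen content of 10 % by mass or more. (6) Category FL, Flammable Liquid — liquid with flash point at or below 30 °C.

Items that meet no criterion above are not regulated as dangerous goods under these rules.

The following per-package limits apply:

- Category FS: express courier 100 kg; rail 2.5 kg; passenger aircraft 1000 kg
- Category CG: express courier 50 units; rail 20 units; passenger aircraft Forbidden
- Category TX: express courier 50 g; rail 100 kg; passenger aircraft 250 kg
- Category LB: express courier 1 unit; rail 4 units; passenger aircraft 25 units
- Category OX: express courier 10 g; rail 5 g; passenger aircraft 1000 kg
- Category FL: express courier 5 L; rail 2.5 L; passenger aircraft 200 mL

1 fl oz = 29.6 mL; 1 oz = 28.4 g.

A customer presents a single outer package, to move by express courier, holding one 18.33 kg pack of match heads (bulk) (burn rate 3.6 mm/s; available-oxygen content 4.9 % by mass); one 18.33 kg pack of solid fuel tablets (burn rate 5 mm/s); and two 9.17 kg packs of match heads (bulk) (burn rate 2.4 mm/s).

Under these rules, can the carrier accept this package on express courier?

Match heads (bulk): burn rate 3.6 mm/s > 2 mm/s → Category FS (Flammable Solid).
The solid fuel tablets have burn rate 5 mm/s, which is > 2 mm/s, so they are Category FS (Flammable Solid).
With burn rate 2.4 mm/s (> 2 mm/s), the match heads (bulk) fall in Category FS.
Total Category FS: 18.33 kg + 18.33 kg + (two 9.17 kg packs = 18.34 kg) = 55 kg.
55 kg ≤ 100 kg (express courier limit, Category FS) — within limit.

Yes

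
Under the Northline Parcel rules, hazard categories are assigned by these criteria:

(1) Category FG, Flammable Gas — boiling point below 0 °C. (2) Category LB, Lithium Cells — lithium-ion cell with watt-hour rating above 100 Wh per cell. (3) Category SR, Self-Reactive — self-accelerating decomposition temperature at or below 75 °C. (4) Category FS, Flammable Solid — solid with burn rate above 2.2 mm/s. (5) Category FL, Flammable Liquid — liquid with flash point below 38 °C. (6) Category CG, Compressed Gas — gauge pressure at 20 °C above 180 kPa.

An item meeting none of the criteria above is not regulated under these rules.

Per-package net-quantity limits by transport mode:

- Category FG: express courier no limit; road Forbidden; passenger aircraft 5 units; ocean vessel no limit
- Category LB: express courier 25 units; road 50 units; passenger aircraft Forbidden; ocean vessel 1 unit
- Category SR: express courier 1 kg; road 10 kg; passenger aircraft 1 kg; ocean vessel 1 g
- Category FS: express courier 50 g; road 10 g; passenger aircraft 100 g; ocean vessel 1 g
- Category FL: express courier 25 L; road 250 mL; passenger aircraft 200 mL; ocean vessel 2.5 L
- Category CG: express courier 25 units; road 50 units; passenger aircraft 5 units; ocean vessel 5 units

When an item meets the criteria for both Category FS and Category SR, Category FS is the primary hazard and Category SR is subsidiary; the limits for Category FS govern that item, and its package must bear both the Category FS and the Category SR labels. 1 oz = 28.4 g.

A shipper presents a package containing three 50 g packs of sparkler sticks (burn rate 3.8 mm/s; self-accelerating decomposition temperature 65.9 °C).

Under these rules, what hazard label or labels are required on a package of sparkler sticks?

Category FS and SR

The sparkler sticks have burn rate 3.8 mm/s, which is > 2.2 mm/s, so they are Category FS (Flammable Solid).
With self-accelerating decomposition temperature 65.9 °C (≤ 75 °C), the sparkler sticks fall in Category SR.
By the precedence rule Category FS is primary and Category SR is subsidiary, and that rule requires both labels on the package.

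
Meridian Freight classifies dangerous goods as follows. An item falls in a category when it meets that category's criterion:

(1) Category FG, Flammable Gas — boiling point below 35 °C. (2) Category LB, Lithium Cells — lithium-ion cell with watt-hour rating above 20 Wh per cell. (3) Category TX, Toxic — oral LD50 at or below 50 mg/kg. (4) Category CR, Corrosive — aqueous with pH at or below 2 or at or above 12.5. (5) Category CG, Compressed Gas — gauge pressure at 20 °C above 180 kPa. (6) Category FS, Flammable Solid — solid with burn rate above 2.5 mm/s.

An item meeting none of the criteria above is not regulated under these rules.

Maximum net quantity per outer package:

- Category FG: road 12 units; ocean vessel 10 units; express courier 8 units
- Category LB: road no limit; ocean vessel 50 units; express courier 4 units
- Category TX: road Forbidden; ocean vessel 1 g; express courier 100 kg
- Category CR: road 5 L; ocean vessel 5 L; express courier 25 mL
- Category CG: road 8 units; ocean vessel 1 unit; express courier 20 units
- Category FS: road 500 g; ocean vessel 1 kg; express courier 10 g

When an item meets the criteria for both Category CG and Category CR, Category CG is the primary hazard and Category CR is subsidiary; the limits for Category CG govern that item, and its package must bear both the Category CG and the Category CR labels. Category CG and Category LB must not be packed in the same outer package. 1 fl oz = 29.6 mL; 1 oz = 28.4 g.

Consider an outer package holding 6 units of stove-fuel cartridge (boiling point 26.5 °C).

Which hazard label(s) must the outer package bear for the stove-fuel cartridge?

Stove-fuel cartridge: boiling point 26.5 °C < 35 °C → Category FG (Flammable Gas).
Only the Category FG label is required.

Category FG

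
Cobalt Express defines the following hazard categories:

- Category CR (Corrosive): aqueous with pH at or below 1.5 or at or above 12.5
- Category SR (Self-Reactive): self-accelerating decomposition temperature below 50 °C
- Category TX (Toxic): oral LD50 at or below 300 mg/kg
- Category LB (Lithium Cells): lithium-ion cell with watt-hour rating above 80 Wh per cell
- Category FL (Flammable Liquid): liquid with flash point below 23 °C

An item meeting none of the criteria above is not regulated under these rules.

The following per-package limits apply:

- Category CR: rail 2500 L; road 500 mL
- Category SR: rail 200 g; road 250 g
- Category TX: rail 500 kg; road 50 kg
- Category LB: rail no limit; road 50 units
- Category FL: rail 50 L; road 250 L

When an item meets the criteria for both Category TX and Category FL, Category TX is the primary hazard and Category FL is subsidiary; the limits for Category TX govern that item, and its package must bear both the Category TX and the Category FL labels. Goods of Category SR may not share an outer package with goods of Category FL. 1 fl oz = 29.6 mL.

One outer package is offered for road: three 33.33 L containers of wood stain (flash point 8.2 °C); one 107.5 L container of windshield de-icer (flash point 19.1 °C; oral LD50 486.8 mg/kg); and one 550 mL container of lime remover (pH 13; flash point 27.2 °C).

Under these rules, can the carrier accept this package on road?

No

The wood stain has flash point 8.2 °C, which is < 23 °C, so it is Category FL (Flammable Liquid).
Flash point 19.1 °C meets the Category FL criterion (Flammable Liquid), so the windshield de-icer is Category FL.
Lime remover: pH 13 ≥ 12.5 → Category CR (Corrosive).
Total Category FL: (three 33.33 L containers = 99.99 L) + 107.5 L = 207.49 L.
207.49 L is within the road limit of 250 L for Category FL.
Category CR quantity: 550 mL.
That exceeds the Category CR road limit of 500 mL.
The segregation rule (Category SR with Category FL) does not apply to Category FL with Category CR.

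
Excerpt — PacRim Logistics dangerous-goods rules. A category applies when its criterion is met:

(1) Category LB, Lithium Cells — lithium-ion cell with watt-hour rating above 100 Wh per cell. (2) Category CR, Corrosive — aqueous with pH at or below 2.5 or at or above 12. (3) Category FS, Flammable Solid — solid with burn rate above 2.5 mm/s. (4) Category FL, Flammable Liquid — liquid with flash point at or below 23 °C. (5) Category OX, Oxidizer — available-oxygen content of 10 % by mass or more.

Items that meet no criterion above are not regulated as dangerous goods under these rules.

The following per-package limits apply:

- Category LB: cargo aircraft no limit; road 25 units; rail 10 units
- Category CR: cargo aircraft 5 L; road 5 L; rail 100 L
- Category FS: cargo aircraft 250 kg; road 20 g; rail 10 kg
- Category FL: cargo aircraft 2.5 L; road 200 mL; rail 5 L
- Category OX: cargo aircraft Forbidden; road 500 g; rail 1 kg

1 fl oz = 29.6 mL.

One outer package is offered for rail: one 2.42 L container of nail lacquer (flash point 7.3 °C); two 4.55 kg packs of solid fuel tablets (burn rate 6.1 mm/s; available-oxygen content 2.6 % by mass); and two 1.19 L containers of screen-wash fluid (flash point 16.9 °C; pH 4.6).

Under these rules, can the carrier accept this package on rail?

With flash point 7.3 °C (≤ 23 °C), the nail lacquer falls in Category FL.
Burn rate 6.1 mm/s meets the Category FS criterion (Flammable Solid), so the solid fuel tablets are Category FS.
Flash point 16.9 °C meets the Category FL criterion (Flammable Liquid), so the screen-wash fluid is Category FL.
Total Category FL: 2.42 L + (two 1.19 L containers = 2.38 L) = 4.8 L.
That is within the Category FL rail limit of 5 L.
Category FS quantity: two 4.55 kg packs = 9.1 kg.
9.1 kg ≤ 10 kg (rail limit, Category FS) — within limit.
Every hazard category is within its rail limit and no segregation rule is violated.

Yes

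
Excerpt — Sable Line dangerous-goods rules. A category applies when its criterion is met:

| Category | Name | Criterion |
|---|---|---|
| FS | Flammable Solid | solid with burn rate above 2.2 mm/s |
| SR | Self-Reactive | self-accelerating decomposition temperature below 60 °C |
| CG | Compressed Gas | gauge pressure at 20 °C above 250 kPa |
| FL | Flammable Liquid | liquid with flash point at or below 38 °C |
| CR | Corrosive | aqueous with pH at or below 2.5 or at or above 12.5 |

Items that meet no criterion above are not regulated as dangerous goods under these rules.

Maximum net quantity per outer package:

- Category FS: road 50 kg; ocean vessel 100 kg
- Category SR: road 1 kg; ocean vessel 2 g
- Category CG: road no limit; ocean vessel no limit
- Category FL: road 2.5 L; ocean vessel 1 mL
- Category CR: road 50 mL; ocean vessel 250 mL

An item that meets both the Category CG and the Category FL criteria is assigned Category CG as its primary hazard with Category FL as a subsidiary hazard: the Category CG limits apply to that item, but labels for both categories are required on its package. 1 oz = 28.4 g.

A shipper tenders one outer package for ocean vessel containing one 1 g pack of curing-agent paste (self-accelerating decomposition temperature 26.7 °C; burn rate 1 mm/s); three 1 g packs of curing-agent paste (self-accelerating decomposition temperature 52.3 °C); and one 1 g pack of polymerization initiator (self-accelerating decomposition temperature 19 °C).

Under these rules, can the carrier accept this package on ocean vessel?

No

With self-accelerating decomposition temperature 26.7 °C (< 60 °C), the curing-agent paste falls in Category SR.
The curing-agent paste has self-accelerating decomposition temperature 52.3 °C, which is < 60 °C, so it is Category SR (Self-Reactive).
With self-accelerating decomposition temperature 19 °C (< 60 °C), the polymerization initiator falls in Category SR.
Category SR net quantity: 1 g + (three 1 g packs = 3 g) + 1 g = 5 g.
5 g > 2 g (ocean vessel limit, Category SR) — over the limit.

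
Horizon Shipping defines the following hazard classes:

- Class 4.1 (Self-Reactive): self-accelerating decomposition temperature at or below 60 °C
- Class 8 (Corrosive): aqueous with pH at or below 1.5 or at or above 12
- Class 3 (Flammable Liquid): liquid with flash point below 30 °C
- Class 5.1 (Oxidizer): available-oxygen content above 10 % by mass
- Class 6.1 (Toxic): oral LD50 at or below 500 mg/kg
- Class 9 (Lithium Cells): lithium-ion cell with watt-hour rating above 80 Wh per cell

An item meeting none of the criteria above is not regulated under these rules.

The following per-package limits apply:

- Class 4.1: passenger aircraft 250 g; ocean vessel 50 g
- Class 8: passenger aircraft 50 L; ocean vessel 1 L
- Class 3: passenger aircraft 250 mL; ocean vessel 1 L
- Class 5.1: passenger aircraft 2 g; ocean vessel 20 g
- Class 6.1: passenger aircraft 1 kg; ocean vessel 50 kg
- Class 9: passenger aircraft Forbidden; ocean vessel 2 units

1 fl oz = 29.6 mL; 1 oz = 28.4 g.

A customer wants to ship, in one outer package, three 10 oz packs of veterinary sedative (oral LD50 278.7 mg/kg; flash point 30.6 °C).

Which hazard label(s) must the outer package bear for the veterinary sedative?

Class 6.1

The veterinary sedative has oral LD50 278.7 mg/kg, which is ≤ 500 mg/kg, so it is Class 6.1 (Toxic).
Only the Class 6.1 label is required.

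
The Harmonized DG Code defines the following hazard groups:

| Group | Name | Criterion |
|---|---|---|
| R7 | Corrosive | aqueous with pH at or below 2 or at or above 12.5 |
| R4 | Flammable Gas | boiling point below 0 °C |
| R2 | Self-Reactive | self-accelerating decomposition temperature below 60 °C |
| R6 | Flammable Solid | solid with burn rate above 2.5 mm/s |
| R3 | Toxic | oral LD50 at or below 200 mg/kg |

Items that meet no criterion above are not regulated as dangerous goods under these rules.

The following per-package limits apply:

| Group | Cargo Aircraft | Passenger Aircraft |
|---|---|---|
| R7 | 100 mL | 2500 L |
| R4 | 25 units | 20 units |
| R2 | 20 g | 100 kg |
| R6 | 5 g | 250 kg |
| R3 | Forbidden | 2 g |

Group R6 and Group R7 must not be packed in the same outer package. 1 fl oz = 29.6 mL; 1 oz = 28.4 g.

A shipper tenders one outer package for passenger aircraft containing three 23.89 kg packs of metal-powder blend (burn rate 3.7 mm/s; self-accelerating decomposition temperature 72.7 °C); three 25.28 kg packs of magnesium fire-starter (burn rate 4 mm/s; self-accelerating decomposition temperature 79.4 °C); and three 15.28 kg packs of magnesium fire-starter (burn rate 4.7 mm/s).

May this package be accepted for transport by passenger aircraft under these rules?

The metal-powder blend has burn rate 3.7 mm/s, which is > 2.5 mm/s, so it is Group R6 (Flammable Solid).
With burn rate 4 mm/s (> 2.5 mm/s), the magnesium fire-starter falls in Group R6.
The magnesium fire-starter has burn rate 4.7 mm/s, which is > 2.5 mm/s, so it is Group R6 (Flammable Solid).
Group R6 net quantity: (three 23.89 kg packs = 71.67 kg) + (three 25.28 kg packs = 75.84 kg) + (three 15.28 kg packs = 45.84 kg) = 193.35 kg.
That is within the Group R6 passenger aircraft limit of 250 kg.

Yes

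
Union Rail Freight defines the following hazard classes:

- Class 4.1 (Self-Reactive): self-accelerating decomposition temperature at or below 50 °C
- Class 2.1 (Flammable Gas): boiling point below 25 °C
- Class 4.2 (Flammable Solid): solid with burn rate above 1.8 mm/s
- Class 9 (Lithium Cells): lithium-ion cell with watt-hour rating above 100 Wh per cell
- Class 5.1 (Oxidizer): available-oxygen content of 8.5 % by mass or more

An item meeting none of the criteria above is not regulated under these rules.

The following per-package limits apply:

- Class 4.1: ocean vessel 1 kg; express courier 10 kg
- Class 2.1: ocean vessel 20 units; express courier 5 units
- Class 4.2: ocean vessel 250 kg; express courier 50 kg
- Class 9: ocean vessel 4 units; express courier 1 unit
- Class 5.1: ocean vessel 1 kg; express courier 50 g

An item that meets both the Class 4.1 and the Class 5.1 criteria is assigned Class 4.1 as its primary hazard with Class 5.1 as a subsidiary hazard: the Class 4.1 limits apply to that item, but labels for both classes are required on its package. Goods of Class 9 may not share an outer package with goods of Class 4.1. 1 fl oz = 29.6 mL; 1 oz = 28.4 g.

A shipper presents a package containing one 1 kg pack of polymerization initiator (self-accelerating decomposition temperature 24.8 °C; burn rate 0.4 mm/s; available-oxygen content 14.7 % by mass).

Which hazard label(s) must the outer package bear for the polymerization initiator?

Self-accelerating decomposition temperature 24.8 °C meets the Class 4.1 criterion (Self-Reactive), so the polymerization initiator is Class 4.1.
Polymerization initiator: available-oxygen content 14.7 % by mass ≥ 8.5 % by mass → Class 5.1 (Oxidizer).
By the precedence rule Class 4.1 is primary and Class 5.1 is subsidiary, and that rule requires both labels on the package.

Class 4.1 and 5.1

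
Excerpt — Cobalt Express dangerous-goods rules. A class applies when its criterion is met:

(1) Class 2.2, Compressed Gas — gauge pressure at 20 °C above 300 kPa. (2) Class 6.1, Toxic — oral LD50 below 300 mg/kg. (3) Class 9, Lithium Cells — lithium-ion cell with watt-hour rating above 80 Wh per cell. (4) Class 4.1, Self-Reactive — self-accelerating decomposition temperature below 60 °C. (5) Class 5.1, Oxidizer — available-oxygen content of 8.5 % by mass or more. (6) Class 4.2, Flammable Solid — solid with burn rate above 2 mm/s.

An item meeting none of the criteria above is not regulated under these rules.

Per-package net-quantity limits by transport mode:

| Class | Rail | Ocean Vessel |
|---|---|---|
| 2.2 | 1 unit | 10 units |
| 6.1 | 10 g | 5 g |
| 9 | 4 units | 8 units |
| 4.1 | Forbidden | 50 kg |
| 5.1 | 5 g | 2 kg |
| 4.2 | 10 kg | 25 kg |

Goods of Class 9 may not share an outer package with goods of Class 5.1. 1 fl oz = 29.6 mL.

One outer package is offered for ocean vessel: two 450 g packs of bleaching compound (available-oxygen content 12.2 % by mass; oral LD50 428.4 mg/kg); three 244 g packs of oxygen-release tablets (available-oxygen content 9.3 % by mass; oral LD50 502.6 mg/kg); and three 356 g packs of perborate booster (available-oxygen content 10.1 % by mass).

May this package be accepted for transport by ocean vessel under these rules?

No

Available-oxygen content 12.2 % by mass meets the Class 5.1 criterion (Oxidizer), so the bleaching compound is Class 5.1.
The oxygen-release tablets have available-oxygen content 9.3 % by mass, which is ≥ 8.5 % by mass, so they are Class 5.1 (Oxidizer).
The perborate booster has available-oxygen content 10.1 % by mass, which is ≥ 8.5 % by mass, so it is Class 5.1 (Oxidizer).
Total Class 5.1: (two 450 g packs = 900 g) + (three 244 g packs = 732 g) + (three 356 g packs = 1.068 kg) = 2.7 kg.
2.7 kg > 2 kg (ocean vessel limit, Class 5.1) — over the limit.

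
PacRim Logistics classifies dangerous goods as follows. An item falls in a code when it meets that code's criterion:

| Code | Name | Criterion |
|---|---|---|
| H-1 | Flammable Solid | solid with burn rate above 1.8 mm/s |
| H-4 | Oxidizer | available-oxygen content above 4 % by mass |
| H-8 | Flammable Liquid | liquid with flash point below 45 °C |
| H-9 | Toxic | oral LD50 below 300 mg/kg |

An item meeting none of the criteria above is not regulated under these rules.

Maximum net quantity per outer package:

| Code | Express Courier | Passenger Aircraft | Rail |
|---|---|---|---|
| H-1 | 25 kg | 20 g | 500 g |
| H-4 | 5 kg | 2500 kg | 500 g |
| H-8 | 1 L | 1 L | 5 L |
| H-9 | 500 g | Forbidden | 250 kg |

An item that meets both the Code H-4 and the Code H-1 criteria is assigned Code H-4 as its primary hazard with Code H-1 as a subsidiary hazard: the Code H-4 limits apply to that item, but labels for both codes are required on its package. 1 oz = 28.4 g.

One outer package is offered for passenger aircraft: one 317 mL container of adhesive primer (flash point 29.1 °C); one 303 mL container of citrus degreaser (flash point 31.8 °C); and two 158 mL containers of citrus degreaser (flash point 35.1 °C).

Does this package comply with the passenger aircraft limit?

The adhesive primer has flash point 29.1 °C, which is < 45 °C, so it is Code H-8 (Flammable Liquid).
Flash point 31.8 °C meets the Code H-8 criterion (Flammable Liquid), so the citrus degreaser is Code H-8.
The citrus degreaser has flash point 35.1 °C, which is < 45 °C, so it is Code H-8 (Flammable Liquid).
Total Code H-8: 317 mL + 303 mL + (two 158 mL containers = 316 mL) = 936 mL.
That is within the Code H-8 passenger aircraft limit of 1 L.

Yes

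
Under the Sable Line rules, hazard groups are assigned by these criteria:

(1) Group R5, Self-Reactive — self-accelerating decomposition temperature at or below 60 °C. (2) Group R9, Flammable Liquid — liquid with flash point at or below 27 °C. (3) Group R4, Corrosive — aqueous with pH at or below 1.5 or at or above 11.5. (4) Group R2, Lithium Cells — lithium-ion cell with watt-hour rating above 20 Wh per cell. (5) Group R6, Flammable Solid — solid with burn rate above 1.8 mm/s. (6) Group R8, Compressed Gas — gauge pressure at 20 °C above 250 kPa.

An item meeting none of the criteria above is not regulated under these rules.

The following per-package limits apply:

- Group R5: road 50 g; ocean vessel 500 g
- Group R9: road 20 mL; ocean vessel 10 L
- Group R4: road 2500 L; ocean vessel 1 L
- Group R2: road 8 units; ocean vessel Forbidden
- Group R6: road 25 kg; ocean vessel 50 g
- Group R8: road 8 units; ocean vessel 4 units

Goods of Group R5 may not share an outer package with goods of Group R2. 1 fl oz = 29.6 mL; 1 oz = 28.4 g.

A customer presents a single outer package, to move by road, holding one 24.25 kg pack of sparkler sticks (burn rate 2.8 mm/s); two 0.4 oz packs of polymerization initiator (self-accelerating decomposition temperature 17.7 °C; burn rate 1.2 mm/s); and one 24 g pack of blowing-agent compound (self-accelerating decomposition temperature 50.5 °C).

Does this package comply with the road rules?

The sparkler sticks have burn rate 2.8 mm/s, which is > 1.8 mm/s, so they are Group R6 (Flammable Solid).
Polymerization initiator: self-accelerating decomposition temperature 17.7 °C ≤ 60 °C → Group R5 (Self-Reactive).
The blowing-agent compound has self-accelerating decomposition temperature 50.5 °C, which is ≤ 60 °C, so it is Group R5 (Self-Reactive).
Total Group R5: (two 0.4 oz packs = 22.72 g) + 24 g = 46.72 g.
46.72 g ≤ 50 g (road limit, Group R5) — within limit.
Group R6 quantity: 24.25 kg.
24.25 kg is within the road limit of 25 kg for Group R6.
The segregation rule (Group R5 with Group R2) does not apply to Group R5 with Group R6.
Every hazard group is within its road limit and no segregation rule is violated.

Yes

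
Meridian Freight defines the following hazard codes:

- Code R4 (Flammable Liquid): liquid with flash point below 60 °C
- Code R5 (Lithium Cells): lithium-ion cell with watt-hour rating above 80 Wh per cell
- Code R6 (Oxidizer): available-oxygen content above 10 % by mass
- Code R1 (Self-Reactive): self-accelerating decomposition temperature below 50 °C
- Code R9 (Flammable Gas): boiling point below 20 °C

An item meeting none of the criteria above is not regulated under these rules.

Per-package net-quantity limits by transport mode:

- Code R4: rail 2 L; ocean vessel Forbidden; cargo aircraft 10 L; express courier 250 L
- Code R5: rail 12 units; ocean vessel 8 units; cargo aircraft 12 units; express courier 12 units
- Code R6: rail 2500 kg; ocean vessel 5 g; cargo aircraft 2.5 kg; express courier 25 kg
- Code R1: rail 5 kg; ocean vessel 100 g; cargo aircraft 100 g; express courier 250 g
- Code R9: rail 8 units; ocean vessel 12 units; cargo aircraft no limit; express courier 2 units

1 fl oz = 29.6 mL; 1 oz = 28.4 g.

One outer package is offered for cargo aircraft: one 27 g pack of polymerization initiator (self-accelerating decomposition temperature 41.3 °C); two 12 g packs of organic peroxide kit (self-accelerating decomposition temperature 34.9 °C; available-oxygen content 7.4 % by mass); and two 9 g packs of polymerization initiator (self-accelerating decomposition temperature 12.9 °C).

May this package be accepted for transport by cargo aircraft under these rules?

Self-accelerating decomposition temperature 41.3 °C meets the Code R1 criterion (Self-Reactive), so the polymerization initiator is Code R1.
Organic peroxide kit: self-accelerating decomposition temperature 34.9 °C < 50 °C → Code R1 (Self-Reactive).
The polymerization initiator has self-accelerating decomposition temperature 12.9 °C, which is < 50 °C, so it is Code R1 (Self-Reactive).
Total Code R1: 27 g + (two 12 g packs = 24 g) + (two 9 g packs = 18 g) = 69 g.
69 g is within the cargo aircraft limit of 100 g for Code R1.

Yes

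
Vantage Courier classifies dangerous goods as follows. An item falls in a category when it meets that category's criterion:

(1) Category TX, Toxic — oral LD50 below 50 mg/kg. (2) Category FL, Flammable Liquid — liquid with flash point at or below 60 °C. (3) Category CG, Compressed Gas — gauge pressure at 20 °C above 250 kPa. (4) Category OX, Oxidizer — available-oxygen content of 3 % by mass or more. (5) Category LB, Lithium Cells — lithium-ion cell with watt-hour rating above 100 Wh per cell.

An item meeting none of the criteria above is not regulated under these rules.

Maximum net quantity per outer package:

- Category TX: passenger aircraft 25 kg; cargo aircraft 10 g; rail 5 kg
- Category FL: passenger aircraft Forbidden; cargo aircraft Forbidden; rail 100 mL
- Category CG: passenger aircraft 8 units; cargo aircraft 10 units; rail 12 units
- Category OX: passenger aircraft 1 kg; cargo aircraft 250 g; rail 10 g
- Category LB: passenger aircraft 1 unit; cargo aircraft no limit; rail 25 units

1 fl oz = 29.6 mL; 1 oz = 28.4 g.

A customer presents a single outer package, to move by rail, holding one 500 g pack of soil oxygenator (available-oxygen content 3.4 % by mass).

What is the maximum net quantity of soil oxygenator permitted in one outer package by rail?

The soil oxygenator has available-oxygen content 3.4 % by mass, which is ≥ 3 % by mass, so it is Category OX (Oxidizer).
The rail limit for Category OX is 10 g.

10 g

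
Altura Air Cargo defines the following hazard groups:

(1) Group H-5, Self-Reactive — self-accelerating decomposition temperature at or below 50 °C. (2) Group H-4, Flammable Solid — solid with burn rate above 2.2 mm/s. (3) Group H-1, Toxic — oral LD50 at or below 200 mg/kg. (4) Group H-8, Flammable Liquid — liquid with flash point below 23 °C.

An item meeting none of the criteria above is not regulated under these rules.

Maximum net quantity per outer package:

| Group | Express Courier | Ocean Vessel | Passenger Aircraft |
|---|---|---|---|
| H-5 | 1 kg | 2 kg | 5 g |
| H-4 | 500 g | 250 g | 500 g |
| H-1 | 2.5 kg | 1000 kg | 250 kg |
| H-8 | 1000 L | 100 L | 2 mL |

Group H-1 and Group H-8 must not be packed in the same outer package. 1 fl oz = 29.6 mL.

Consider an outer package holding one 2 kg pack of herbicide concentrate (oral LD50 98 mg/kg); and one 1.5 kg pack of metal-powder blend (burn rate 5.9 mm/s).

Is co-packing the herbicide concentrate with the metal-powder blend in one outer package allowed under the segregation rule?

Herbicide concentrate: oral LD50 98 mg/kg ≤ 200 mg/kg → Group H-1 (Toxic).
Burn rate 5.9 mm/s meets the Group H-4 criterion (Flammable Solid), so the metal-powder blend is Group H-4.
No segregation rule bars Group H-1 with Group H-4.

Yes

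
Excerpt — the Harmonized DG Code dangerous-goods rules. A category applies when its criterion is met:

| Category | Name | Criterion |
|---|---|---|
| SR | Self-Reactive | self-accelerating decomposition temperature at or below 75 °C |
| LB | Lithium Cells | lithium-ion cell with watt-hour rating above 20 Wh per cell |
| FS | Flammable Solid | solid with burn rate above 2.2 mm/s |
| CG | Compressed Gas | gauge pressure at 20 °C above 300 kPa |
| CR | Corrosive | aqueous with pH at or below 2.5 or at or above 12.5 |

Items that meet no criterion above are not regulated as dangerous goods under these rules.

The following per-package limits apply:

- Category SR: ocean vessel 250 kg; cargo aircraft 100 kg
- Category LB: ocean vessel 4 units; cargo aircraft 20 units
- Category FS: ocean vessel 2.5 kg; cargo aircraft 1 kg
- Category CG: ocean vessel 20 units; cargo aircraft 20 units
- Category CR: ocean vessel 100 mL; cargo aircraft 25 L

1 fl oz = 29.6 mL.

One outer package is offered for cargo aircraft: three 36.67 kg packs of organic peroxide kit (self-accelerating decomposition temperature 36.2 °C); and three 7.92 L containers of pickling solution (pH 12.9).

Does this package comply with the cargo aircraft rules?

With self-accelerating decomposition temperature 36.2 °C (≤ 75 °C), the organic peroxide kit falls in Category SR.
pH 12.9 meets the Category CR criterion (Corrosive), so the pickling solution is Category CR.
Category CR quantity: three 7.92 L containers = 23.76 L.
That is within the Category CR cargo aircraft limit of 25 L.
Category SR quantity: three 36.67 kg packs = 110.01 kg.
110.01 kg exceeds the cargo aircraft limit of 100 kg for Category SR.

No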